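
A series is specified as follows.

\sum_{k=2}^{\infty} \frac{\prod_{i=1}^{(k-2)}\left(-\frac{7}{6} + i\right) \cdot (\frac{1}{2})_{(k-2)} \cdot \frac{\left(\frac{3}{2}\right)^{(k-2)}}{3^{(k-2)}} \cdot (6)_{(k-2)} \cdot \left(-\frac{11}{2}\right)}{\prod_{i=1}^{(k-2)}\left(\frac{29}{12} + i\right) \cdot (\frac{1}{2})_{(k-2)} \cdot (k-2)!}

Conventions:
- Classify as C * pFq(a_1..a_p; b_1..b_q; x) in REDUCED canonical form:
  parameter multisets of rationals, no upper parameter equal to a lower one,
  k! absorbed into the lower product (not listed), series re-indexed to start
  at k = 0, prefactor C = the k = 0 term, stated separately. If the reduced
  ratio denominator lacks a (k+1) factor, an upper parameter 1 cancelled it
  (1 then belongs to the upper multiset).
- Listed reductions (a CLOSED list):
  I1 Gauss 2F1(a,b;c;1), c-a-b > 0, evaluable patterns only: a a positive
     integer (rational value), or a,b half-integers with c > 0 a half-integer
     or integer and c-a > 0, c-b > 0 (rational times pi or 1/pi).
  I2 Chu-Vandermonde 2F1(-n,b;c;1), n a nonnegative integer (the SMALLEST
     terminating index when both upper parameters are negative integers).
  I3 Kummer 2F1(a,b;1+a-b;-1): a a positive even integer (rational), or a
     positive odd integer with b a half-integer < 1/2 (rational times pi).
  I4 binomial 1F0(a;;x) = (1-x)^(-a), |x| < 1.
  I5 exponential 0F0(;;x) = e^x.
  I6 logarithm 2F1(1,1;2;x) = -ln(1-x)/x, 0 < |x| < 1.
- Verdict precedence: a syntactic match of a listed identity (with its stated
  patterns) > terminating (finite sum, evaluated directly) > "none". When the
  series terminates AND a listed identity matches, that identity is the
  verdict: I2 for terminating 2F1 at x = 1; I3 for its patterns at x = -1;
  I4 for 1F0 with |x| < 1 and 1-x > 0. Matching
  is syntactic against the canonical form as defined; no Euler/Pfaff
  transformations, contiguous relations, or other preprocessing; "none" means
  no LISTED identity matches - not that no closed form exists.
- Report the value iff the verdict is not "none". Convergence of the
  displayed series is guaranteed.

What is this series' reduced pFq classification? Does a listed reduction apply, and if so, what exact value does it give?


With C = -\frac{11}{2}: the canonical form is 2F1(-\frac{1}{6}, 6; \frac{41}{12}; \frac{1}{2}). Verdict: none here - no I1-I6 shape fits x = \frac{1}{2} with lower {\frac{41}{12}}.

First insight: x = \frac{1}{2} and the lower running product (C = -11/2) is a rising factorial.
Ratio: r(k) = \frac{1}{2} * (k-\frac{1}{6}) (k+6) / [(k+\frac{41}{12}) (k+1)] ; factor over Q: parameters, x = \frac{1}{2}, and C = -\frac{11}{2}.


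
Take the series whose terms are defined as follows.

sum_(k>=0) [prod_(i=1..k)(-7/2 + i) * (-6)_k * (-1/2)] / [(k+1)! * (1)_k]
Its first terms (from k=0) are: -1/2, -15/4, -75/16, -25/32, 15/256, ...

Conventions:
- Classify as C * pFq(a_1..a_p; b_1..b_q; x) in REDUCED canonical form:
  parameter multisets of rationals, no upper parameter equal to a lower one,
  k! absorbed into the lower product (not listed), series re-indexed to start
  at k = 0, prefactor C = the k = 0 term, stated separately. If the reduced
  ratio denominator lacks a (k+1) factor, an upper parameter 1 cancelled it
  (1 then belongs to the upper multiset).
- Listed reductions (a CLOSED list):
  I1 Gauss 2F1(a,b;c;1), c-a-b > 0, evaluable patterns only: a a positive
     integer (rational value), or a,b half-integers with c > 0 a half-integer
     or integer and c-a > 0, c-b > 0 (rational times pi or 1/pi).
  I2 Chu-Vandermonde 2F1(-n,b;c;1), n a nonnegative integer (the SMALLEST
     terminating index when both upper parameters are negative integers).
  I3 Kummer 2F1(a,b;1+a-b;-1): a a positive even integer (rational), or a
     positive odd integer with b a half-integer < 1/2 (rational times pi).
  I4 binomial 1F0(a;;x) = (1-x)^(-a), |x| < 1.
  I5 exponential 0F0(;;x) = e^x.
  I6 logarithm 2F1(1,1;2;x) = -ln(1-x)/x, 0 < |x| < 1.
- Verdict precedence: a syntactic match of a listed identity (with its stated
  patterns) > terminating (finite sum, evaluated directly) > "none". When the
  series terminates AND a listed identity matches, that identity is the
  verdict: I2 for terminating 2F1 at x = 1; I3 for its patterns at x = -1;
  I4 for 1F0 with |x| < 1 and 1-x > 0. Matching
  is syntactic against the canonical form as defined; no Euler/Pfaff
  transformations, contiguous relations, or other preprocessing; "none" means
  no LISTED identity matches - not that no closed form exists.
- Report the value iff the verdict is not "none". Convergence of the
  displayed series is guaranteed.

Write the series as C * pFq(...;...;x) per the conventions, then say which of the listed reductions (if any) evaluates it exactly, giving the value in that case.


Classification (C = -1/2): 2F1 with upper {-6, -5/2}, lower {2}, argument x = 1. Verdict (x = 1): the Chu-Vandermonde identity I2 applies (terminating 2F1 at x = 1 with n = 6, b = -5/2, c = 2). Sum: -138567/14336.

Key step: with t_0 = -1/2, the denominator's factorial ratio (C = -1/2) is a lower Pochhammer.
Term ratio: r(k) = 1 * (k-6) (k-5/2) / [(k+2) (k+1)] - rational in k. x = 1; t_0 = -1/2; negate the roots.


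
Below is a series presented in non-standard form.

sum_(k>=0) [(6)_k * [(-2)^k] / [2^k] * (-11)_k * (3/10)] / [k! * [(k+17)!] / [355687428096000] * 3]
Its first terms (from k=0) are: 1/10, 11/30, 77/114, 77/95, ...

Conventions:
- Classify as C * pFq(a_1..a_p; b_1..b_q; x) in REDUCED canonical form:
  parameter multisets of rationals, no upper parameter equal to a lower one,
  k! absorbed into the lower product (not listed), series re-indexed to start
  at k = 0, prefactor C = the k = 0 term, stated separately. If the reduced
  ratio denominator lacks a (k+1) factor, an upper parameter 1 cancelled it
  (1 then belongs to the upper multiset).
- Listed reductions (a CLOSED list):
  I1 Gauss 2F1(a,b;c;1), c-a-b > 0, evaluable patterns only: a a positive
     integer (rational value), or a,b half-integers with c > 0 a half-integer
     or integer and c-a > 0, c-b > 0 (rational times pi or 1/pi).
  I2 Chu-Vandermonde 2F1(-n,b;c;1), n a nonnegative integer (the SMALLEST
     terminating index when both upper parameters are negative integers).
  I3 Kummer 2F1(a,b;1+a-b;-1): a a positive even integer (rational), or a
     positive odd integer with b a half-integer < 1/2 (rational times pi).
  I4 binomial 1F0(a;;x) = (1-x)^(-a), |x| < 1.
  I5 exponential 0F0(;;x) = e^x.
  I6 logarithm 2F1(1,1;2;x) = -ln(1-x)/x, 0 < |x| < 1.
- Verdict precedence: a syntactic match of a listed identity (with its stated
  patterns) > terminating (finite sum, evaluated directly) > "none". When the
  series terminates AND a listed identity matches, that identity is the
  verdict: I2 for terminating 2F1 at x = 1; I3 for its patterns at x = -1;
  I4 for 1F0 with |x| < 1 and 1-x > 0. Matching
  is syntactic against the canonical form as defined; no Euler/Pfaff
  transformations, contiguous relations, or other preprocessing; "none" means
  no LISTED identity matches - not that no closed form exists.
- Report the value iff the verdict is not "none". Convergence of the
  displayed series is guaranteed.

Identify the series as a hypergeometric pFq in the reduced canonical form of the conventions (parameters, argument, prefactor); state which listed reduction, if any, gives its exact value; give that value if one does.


The tell: with t_0 = 1/10, the two k-th powers (prefactor 1/10) combine into one argument.
Adjacent-term ratio: r(k) = (-1) * (k-11) (k+6) / [(k+18) (k+1)] - rational in k, leading ratio (-1); with t_0 = 1/10, classification follows.

Canonical form: C = 1/10 times 2F1 with upper {-11, 6}, lower {18}, x = -1. Verdict at x = -1: Kummer's theorem (I3) matches (x = -1; c = 18 equals 1+a-b for upper {-11, 6}: listed pattern). Sum: 17/5.


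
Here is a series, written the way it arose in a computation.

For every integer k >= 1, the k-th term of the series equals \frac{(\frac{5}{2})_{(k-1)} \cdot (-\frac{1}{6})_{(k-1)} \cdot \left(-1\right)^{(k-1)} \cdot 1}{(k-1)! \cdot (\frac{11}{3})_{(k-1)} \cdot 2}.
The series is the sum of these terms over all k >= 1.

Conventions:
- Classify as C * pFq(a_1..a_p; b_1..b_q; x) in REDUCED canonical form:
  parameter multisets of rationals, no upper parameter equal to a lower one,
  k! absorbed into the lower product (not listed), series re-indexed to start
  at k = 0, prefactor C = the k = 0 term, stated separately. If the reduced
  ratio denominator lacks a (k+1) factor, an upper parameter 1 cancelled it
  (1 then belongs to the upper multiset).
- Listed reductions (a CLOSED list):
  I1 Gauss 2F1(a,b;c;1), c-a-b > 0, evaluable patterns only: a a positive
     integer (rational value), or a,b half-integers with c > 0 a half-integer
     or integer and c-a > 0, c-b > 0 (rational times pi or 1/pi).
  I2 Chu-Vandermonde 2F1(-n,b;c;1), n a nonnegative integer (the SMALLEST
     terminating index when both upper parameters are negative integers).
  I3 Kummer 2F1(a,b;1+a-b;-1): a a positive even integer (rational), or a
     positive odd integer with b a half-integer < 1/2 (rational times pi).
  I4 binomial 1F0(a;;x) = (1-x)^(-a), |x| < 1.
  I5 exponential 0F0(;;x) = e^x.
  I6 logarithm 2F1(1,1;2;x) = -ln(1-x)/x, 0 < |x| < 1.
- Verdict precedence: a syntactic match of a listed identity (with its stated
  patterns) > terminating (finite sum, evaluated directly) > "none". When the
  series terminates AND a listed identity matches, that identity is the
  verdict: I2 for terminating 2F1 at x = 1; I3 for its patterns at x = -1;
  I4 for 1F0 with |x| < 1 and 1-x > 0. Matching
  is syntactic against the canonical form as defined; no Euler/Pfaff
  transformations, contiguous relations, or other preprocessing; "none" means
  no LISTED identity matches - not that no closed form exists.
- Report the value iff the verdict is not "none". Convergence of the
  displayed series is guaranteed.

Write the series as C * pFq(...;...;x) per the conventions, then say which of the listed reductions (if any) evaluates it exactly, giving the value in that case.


At argument -1: a 2F1 with upper {-\frac{1}{6}, \frac{5}{2}}, lower {\frac{11}{3}}, scaled by C = \frac{1}{2}. Verdict: no listed reduction: x = -1 and upper {-\frac{1}{6}, \frac{5}{2}} fail every I1-I6 pattern.

First insight: t_0 being \frac{1}{2}, the constant factors (prefactor 1/2) combine into one prefactor.
Ratio: r(k) = -1 * (k-\frac{1}{6}) (k+\frac{5}{2}) / [(k+\frac{11}{3}) (k+1)] ; factor over Q: parameters, x = -1, and C = \frac{1}{2}.


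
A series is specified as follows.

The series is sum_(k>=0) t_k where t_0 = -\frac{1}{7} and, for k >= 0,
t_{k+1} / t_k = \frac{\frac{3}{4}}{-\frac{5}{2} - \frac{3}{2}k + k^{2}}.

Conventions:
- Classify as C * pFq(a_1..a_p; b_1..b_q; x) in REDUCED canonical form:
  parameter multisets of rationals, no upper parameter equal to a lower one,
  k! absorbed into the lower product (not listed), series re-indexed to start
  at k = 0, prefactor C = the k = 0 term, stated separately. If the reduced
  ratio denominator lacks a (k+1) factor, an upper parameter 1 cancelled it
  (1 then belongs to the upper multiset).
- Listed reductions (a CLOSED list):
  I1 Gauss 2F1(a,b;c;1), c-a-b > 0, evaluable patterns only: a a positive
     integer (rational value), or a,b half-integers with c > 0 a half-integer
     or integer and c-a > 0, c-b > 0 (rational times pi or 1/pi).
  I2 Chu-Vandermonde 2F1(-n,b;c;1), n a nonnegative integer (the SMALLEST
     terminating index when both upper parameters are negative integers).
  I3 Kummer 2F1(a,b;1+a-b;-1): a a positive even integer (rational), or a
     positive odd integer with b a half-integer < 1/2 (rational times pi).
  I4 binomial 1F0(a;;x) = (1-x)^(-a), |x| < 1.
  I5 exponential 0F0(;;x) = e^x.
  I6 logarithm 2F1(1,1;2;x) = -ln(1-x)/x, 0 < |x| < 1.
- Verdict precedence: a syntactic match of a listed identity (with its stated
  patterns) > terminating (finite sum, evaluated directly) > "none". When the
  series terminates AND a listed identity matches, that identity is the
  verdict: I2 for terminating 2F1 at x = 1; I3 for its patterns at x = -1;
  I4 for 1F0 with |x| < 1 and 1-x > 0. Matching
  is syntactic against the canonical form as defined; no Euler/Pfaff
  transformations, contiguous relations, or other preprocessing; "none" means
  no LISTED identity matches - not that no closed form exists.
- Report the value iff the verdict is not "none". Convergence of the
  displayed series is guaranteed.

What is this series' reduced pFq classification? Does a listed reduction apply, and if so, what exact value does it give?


The series (x = \frac{3}{4}) is 0F1: upper {-}, lower {-\frac{5}{2}}, prefactor -\frac{1}{7}. Verdict: none - this 0F1 at x = \frac{3}{4} matches no listed pattern, and upper {-} holds no stopper.

Structural cue: t_0 = -\frac{1}{7} here, and the expanded ratio factors over Q; C = -1/7, roots give parameters.
Step ratio: r(k) = \frac{3}{4} * 1 / [(k-\frac{5}{2}) (k+1)] - poly over poly, x = \frac{3}{4} from leading terms; C = -\frac{1}{7} at k = 0.


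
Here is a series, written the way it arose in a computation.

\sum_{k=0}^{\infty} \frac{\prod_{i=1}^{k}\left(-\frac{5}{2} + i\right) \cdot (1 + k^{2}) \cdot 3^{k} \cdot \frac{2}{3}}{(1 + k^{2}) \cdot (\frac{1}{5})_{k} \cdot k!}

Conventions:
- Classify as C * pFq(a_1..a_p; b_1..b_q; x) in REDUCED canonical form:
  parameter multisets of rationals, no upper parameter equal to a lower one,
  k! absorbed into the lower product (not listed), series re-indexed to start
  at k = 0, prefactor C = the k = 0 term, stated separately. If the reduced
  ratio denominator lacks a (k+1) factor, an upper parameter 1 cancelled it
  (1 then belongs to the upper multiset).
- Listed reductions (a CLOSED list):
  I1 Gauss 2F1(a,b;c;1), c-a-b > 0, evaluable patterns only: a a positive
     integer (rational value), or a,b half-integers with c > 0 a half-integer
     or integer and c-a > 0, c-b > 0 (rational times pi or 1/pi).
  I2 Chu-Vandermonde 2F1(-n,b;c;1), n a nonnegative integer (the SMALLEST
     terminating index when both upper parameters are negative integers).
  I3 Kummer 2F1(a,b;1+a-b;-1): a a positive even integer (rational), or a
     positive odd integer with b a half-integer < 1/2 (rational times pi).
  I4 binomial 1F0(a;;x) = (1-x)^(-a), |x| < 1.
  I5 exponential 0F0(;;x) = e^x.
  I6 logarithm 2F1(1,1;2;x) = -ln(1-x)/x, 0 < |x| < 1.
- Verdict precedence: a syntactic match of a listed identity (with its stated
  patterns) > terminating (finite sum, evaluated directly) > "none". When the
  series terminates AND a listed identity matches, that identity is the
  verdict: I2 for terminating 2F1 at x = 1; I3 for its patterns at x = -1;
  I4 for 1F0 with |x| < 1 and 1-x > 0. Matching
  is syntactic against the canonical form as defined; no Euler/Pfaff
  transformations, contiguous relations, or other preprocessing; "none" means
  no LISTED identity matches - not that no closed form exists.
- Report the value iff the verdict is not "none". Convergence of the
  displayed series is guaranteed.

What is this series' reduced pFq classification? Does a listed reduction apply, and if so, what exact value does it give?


Key observation: with t_0 = \frac{2}{3}, the running product (prefactor 2/3) telescopes to a rising factorial.
Consecutive-term ratio: r(k) = 3 * (k-\frac{3}{2}) / [(k+\frac{1}{5}) (k+1)] - rational; roots negated = parameters, x = 3, C = \frac{2}{3}.

With C = \frac{2}{3}: the canonical form is 1F1(-\frac{3}{2}; \frac{1}{5}; 3). Verdict: none - at argument 3 the multisets {-\frac{3}{2}} ; {\frac{1}{5}} match no listed identity.


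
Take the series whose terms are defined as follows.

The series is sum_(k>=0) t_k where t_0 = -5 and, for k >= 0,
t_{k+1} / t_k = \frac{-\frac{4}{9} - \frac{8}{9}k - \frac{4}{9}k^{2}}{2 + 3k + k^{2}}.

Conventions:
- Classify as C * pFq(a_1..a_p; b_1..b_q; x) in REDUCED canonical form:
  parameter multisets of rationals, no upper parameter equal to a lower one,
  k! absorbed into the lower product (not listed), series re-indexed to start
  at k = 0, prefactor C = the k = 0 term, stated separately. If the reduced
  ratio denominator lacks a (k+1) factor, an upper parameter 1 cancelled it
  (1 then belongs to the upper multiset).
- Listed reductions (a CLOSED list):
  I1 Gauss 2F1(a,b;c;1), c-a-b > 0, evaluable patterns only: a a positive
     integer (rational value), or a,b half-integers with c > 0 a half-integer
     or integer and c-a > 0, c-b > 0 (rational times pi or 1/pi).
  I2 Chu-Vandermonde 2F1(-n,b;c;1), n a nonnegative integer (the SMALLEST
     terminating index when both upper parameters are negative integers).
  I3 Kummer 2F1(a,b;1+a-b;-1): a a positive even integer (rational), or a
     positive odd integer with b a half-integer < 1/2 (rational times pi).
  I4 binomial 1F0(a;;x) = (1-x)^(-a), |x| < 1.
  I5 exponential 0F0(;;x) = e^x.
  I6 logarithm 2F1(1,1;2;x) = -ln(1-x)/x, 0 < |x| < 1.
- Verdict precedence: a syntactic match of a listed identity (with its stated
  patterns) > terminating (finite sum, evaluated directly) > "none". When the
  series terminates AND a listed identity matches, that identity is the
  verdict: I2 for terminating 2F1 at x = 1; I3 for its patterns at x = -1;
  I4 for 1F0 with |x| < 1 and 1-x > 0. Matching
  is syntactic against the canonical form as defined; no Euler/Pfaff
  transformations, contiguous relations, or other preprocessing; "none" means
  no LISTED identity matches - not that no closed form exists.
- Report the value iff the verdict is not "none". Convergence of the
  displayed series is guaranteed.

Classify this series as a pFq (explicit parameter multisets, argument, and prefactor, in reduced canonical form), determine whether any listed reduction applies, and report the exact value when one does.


x = -\frac{4}{9} here; the reduced form reads 2F1, upper {1, 1}, lower {2}, C = -5. Verdict: the logarithmic series (I6) applies (the logarithm: parameters (1,1;2), x = -\frac{4}{9}). Sum: \left(-\frac{45}{4}\right) \cdot \ln\left(\frac{13}{9}\right).

Key step: from the first term -5: factor the ratio over Q (prefactor -5): negated roots = parameters.
Term ratio: r(k) = -\frac{4}{9} * (k+1) (k+1) / [(k+2) (k+1)] - rational; roots negated = parameters, x = -\frac{4}{9}, C = -5.


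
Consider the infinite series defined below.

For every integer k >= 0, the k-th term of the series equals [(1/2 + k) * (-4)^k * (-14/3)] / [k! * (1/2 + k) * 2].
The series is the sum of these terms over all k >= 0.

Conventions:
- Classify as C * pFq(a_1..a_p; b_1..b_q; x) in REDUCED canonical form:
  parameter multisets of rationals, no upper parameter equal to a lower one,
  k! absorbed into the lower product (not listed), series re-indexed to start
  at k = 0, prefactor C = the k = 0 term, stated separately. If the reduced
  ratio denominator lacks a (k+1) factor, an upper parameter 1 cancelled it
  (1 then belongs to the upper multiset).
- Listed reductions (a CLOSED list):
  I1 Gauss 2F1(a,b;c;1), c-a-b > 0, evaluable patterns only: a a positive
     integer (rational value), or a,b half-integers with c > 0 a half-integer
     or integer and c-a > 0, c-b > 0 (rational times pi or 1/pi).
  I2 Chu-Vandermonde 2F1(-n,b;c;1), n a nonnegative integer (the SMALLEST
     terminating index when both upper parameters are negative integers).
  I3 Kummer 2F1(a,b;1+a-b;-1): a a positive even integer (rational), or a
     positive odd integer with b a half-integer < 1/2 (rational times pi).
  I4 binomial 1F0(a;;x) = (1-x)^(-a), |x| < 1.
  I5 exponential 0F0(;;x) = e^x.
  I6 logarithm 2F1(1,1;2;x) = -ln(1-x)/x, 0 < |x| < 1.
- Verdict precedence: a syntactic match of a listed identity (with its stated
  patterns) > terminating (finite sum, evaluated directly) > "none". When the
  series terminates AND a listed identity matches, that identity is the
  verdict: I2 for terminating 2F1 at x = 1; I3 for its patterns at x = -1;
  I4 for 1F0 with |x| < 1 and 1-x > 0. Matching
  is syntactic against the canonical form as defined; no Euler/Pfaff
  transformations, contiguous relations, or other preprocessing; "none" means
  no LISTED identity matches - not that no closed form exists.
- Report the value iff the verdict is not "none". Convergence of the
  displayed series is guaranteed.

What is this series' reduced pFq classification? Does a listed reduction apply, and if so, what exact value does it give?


This is -7/3 * 0F0(-; -; -4) in reduced canonical form. Verdict (x = -4): the exponential series (I5) applies (the 0F0 exponential series at x = -4). Hence: (-7/3) * e^(-4).

Key step: x = (-4) and the constant factors (C = -7/3, x = -4) combine into one prefactor.
Adjacent-term ratio: r(k) = (-4) * 1 / [(k+1)] - rational; roots negated = parameters, x = (-4), C = -7/3.


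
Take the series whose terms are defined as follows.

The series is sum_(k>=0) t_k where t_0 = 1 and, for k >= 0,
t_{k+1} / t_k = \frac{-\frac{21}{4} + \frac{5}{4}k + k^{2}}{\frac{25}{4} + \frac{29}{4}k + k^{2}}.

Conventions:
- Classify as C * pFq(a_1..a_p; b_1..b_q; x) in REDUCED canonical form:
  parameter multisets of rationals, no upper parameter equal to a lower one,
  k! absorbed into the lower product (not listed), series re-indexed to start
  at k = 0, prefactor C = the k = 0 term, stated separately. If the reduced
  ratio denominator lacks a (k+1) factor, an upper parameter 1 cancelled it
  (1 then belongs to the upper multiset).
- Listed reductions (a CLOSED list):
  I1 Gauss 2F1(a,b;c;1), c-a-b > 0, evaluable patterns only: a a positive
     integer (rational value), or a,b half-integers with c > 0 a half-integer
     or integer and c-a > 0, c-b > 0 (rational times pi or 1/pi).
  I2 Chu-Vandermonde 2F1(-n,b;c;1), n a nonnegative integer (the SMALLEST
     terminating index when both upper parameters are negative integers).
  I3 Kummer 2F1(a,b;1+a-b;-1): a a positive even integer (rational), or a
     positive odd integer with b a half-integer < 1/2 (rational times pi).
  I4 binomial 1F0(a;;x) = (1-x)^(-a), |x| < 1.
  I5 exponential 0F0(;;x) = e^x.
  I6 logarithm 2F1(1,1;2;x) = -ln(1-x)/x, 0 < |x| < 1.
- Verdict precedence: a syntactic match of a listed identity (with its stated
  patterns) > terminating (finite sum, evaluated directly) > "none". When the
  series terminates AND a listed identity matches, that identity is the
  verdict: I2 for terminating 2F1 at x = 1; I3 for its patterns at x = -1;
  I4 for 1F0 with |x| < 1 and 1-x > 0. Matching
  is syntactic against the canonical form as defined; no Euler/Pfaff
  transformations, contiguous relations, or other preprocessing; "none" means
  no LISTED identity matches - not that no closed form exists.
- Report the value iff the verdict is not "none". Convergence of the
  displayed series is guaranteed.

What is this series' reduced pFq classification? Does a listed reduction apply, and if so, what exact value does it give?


x = 1 here; the reduced form reads 2F1, upper {-\frac{7}{4}, 3}, lower {\frac{25}{4}}, C = 1. Verdict at x = 1: Gauss (I1, integer-parameter pattern) matches (x = 1: the Gamma ratio telescopes since c-a-b = 5 > 0 and a = 3 in Z>0). Its exact value is \frac{221}{640}.

Structural cue: x = 1 and roots of the ratio polynomials (C = 1, x = 1) are the negated parameters.
Consecutive-term ratio: r(k) = 1 * (k-\frac{7}{4}) (k+3) / [(k+\frac{25}{4}) (k+1)] - rational in k, leading ratio 1; with t_0 = 1, classification follows.


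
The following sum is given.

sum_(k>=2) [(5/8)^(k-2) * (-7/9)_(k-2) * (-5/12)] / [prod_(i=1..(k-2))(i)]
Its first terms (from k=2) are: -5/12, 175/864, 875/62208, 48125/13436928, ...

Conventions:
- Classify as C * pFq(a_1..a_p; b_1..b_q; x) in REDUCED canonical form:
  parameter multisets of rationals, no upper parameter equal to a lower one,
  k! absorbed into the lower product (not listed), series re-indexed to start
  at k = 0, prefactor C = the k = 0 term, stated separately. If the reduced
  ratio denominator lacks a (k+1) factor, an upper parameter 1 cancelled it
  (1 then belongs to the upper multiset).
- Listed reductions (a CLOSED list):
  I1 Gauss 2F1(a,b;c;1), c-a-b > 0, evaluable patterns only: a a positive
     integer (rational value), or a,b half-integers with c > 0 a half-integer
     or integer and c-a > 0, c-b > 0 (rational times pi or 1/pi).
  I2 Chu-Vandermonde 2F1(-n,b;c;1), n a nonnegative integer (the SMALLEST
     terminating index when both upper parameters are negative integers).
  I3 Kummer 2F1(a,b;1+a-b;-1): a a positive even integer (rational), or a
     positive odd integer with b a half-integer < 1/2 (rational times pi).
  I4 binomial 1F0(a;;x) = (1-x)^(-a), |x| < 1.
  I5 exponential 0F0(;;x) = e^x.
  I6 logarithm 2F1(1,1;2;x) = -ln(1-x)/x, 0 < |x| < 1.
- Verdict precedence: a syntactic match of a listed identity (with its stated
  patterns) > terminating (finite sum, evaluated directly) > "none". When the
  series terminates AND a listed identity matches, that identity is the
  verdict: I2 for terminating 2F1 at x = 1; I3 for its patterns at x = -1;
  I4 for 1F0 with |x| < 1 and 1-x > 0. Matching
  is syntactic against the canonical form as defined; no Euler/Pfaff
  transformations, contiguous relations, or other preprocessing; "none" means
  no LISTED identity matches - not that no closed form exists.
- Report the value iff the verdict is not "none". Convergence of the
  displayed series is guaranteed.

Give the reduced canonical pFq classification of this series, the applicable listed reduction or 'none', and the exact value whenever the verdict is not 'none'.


x = 5/8 here; the reduced form reads 1F0, upper {-7/9}, lower {-}, C = -5/12. Verdict: this is the I4 binomial reduction (the 1F0 binomial series: exponent 7/9, x = 5/8). Its exact value is (-5/12) * (3/8)^(7/9).

First insight: with t_0 = -5/12, the product of the first k integers (C = -5/12) is k!.
Adjacent-term ratio: r(k) = (5/8) * (k-7/9) / [(k+1)] - rational in k. x = (5/8); t_0 = -5/12; negate the roots.


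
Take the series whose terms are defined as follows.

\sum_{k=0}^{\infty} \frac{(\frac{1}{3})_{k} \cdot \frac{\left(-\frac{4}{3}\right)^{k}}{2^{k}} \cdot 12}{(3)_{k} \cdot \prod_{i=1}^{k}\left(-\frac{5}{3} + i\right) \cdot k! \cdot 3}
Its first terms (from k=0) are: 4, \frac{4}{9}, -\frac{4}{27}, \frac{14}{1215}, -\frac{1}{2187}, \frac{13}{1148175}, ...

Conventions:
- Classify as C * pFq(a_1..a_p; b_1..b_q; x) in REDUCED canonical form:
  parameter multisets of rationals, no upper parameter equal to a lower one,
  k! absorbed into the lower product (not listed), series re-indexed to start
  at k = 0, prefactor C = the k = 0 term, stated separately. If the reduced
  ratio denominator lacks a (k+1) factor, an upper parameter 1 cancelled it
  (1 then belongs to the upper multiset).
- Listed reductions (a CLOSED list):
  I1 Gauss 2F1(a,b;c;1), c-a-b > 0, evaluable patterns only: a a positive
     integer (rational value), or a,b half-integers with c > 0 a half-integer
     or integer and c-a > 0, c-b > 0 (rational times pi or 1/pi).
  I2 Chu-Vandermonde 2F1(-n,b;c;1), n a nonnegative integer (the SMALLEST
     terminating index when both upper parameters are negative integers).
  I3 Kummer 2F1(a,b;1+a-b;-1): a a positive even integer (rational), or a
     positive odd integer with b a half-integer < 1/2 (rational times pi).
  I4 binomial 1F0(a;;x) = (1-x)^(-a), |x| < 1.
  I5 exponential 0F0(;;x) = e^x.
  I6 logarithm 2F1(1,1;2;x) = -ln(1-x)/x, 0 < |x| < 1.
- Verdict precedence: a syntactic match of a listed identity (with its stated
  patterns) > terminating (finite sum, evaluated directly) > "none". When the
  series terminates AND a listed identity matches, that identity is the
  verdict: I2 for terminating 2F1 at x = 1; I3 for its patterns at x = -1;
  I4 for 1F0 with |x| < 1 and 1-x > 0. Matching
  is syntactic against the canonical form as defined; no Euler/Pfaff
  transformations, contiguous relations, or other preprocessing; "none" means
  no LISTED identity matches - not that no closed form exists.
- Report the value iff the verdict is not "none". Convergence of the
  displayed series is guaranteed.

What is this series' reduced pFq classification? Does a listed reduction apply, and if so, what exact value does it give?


Canonical form: C = 4 times 1F2 with upper {\frac{1}{3}}, lower {-\frac{2}{3}, 3}, x = -\frac{2}{3}. Verdict: none here - no I1-I6 shape fits x = -\frac{2}{3} with lower {-\frac{2}{3}, 3}.

Structural cue: from the first term 4: the two k-th powers (C = 4) combine into one argument.
Adjacent-term ratio: r(k) = -\frac{2}{3} * (k+\frac{1}{3}) / [(k-\frac{2}{3}) (k+3) (k+1)] - poly over poly, x = -\frac{2}{3} from leading terms; C = 4 at k = 0.


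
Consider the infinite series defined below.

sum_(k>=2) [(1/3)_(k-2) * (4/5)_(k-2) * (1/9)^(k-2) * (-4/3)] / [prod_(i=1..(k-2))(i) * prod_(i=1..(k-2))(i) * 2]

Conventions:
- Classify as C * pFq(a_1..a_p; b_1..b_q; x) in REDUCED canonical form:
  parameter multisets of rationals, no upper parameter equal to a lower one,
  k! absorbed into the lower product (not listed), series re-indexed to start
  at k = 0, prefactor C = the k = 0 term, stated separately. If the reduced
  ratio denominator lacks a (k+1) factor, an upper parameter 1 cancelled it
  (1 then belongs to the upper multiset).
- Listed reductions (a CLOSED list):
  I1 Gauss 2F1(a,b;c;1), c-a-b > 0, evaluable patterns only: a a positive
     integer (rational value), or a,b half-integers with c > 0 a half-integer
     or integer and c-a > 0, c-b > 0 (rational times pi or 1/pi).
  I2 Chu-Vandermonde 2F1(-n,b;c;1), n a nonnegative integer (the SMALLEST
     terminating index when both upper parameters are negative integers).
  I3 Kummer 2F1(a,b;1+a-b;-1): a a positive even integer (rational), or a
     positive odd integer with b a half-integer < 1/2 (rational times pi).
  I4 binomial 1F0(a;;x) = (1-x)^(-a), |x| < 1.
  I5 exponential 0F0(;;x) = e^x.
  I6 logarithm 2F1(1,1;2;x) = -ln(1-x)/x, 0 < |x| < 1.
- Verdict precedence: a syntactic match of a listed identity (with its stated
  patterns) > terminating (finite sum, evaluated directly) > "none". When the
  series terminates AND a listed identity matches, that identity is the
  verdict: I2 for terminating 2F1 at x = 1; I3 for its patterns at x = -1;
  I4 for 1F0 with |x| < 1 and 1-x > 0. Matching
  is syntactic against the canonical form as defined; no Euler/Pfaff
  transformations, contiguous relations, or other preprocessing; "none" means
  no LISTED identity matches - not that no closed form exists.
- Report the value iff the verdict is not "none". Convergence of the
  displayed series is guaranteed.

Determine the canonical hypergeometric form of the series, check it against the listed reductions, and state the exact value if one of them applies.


Canonical form: C = -2/3 times 2F1 with upper {1/3, 4/5}, lower {1}, x = 1/9. Verdict: no listed reduction: x = 1/9 and upper {1/3, 4/5} fail every I1-I6 pattern.

Key step: t_0 being -2/3, the product of the first k integers (prefactor -2/3) is k!.
Term ratio: r(k) = (1/9) * (k+1/3) (k+4/5) / [(k+1) (k+1)] - rational in k. x = (1/9); t_0 = -2/3; negate the roots.


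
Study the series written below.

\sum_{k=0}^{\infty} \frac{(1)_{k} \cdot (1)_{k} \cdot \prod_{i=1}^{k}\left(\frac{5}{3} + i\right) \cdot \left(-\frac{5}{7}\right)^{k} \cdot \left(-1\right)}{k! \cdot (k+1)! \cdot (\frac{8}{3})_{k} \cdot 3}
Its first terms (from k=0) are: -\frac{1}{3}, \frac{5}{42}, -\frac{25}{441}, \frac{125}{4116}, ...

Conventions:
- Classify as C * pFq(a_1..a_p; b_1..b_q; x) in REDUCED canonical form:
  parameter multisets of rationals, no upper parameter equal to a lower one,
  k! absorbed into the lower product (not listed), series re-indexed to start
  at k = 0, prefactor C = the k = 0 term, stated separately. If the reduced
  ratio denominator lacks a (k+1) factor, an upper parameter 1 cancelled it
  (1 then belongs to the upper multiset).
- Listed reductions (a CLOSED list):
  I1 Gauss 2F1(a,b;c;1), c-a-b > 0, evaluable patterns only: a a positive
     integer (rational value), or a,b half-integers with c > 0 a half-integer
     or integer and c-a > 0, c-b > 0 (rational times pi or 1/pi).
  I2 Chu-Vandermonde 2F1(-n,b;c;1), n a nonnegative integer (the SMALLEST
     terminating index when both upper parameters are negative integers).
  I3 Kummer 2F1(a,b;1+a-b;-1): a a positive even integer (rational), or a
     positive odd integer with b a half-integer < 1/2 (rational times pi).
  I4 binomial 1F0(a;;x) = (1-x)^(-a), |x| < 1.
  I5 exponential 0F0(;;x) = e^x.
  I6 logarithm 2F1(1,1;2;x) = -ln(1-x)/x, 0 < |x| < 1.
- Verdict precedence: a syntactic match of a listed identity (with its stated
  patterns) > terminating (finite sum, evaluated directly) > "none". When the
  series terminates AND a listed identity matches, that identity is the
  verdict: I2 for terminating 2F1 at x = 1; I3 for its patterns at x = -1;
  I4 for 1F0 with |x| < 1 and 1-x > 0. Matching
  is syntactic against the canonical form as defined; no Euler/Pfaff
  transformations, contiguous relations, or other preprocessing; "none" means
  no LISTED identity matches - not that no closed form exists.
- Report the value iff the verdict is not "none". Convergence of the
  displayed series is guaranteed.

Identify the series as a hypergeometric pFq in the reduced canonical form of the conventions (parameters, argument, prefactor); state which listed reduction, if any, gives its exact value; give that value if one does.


Prefactor -\frac{1}{3}, argument -\frac{5}{7}: 2F1 with upper {1, 1} over lower {2}. Verdict: logarithm (I6) applies (the logarithm: parameters (1,1;2), x = -\frac{5}{7}). Sum: \left(-\frac{7}{15}\right) \cdot \ln\left(\frac{12}{7}\right).

The tell: t_0 = -\frac{1}{3} here, and the constant factors (C = -1/3) combine into one prefactor.
Consecutive-term ratio: r(k) = -\frac{5}{7} * (k+1) (k+1) / [(k+2) (k+1)] - rational in k. x = -\frac{5}{7}; t_0 = -\frac{1}{3}; negate the roots.


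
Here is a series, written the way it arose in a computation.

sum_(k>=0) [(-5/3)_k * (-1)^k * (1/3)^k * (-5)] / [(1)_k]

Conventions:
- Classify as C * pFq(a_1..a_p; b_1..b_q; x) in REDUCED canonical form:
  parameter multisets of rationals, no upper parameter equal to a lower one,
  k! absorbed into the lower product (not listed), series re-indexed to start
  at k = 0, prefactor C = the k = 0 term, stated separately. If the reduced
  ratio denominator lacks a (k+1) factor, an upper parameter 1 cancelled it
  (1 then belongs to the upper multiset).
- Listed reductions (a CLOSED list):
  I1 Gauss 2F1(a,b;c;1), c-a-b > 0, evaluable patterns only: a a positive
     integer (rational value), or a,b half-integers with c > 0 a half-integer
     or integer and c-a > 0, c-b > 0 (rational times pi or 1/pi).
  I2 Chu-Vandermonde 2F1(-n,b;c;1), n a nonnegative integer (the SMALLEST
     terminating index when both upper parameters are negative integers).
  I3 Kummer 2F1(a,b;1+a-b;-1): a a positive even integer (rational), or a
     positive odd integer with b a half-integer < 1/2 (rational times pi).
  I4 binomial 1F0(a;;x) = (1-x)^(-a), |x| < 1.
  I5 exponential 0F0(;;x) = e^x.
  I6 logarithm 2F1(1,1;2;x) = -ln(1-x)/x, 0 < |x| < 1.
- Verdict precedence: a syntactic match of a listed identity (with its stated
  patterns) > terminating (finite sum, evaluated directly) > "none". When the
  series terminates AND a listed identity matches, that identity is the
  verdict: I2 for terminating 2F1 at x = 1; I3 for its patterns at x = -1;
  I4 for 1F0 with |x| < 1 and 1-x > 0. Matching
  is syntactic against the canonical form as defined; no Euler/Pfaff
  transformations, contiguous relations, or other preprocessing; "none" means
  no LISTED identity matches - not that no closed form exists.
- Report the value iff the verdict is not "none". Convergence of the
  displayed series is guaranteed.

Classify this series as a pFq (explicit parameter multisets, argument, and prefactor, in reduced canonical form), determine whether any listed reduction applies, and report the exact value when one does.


Reduced: x = -1/3, 1F0, upper = {-5/3}, lower = {-}, C = -5. Verdict at x = -1/3: the I4 binomial reduction matches (the 1F0 binomial series: exponent 5/3, x = -1/3). Exact value: (-5) * (4/3)^(5/3).

First insight: t_0 = -5 here, and (1)_k (prefactor -5) is k! itself.
Consecutive-term ratio: r(k) = (-1/3) * (k-5/3) / [(k+1)] ; factor over Q: parameters, x = (-1/3), and C = -5.


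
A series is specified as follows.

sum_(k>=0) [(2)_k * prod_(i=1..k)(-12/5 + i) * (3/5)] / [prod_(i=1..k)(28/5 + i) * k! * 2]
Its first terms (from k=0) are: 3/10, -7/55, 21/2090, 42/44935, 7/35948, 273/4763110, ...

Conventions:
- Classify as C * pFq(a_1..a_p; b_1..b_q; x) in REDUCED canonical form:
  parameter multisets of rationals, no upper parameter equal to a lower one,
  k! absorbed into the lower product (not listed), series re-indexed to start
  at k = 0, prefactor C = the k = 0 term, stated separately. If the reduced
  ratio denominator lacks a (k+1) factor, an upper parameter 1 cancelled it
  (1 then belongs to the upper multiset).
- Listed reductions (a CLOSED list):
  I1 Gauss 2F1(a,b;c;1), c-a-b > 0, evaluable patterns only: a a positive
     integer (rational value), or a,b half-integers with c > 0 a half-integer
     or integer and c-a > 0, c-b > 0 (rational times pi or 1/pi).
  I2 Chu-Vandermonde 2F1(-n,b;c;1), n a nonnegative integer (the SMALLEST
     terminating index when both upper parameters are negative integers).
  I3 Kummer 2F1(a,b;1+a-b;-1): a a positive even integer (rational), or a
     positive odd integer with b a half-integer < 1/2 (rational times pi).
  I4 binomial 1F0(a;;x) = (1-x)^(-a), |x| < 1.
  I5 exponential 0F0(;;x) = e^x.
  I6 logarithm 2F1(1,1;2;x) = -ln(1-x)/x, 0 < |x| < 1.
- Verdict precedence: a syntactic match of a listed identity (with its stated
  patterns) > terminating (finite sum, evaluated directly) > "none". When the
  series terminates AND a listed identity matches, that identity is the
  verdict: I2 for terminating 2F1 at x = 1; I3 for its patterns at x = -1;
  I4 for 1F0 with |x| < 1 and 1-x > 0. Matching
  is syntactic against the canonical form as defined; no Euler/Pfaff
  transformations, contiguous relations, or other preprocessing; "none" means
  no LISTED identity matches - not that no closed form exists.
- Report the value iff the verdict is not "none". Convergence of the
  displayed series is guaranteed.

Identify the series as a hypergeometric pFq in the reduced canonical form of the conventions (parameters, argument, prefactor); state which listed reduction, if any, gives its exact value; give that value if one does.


The series (x = 1) is 2F1: upper {-7/5, 2}, lower {33/5}, prefactor 3/10. Verdict (x = 1): Gauss (I1, integer-parameter pattern) applies (x = 1: the Gamma ratio telescopes since c-a-b = 6 > 0 and a = 2 in Z>0). Value: 23/125.

The tell: t_0 being 3/10, the running product (prefactor 3/10) telescopes to a rising factorial.
Adjacent-term ratio: r(k) = 1 * (k-7/5) (k+2) / [(k+33/5) (k+1)] - rational in k. x = 1; t_0 = 3/10; negate the roots.


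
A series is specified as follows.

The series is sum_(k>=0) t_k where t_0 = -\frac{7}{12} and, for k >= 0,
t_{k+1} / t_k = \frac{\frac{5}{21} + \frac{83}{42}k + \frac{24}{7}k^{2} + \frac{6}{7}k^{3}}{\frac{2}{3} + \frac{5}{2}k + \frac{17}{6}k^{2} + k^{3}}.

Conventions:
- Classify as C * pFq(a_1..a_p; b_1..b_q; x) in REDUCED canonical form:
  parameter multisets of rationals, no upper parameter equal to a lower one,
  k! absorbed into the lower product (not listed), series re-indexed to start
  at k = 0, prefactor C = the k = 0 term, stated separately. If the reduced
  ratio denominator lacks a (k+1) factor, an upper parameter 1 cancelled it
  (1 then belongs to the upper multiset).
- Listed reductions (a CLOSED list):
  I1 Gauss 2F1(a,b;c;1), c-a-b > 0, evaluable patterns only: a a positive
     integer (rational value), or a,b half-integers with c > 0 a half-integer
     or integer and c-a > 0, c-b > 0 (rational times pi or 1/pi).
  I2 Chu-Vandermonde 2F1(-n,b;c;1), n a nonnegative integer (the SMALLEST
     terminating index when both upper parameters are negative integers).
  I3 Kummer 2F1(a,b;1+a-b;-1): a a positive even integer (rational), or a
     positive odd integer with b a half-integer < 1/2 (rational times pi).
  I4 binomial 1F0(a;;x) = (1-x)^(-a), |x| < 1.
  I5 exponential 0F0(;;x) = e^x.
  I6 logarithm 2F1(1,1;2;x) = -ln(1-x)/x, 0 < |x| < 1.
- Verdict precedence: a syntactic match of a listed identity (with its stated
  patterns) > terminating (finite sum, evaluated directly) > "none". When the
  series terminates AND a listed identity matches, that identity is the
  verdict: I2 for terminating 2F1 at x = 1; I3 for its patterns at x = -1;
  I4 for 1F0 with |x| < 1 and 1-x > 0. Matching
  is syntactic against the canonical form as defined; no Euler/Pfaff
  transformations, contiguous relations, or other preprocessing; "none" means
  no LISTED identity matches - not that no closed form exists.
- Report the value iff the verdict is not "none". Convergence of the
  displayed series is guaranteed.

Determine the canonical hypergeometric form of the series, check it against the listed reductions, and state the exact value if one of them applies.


Reduced: x = \frac{6}{7}, 2F1, upper = {\frac{1}{6}, \frac{10}{3}}, lower = {\frac{4}{3}}, C = -\frac{7}{12}. Verdict: none. Every listed pattern misses the 2F1 form at \frac{6}{7}, upper {\frac{1}{6}, \frac{10}{3}}.

First insight: t_0 being -\frac{7}{12}, the ratio is unreduced: k + 1/2 divides both sides (C = -7/12).
Term ratio: r(k) = \frac{6}{7} * (k+\frac{1}{6}) (k+\frac{10}{3}) / [(k+\frac{4}{3}) (k+1)] ; factor over Q: parameters, x = \frac{6}{7}, and C = -\frac{7}{12}.
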